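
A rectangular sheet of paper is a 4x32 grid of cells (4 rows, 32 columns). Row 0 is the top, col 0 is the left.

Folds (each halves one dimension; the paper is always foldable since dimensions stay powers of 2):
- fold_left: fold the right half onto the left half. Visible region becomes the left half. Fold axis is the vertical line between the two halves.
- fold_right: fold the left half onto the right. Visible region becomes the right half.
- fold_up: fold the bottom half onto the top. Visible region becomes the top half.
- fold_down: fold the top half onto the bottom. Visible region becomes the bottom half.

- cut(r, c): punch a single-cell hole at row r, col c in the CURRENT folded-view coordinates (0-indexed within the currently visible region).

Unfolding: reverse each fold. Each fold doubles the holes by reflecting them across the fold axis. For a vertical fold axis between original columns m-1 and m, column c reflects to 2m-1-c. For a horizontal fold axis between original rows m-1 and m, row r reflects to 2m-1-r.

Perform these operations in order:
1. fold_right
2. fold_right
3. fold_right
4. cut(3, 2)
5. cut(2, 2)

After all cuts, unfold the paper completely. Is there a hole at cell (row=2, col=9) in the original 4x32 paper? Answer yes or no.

Answer: yes

Derivation:
Op 1 fold_right: fold axis v@16; visible region now rows[0,4) x cols[16,32) = 4x16
Op 2 fold_right: fold axis v@24; visible region now rows[0,4) x cols[24,32) = 4x8
Op 3 fold_right: fold axis v@28; visible region now rows[0,4) x cols[28,32) = 4x4
Op 4 cut(3, 2): punch at orig (3,30); cuts so far [(3, 30)]; region rows[0,4) x cols[28,32) = 4x4
Op 5 cut(2, 2): punch at orig (2,30); cuts so far [(2, 30), (3, 30)]; region rows[0,4) x cols[28,32) = 4x4
Unfold 1 (reflect across v@28): 4 holes -> [(2, 25), (2, 30), (3, 25), (3, 30)]
Unfold 2 (reflect across v@24): 8 holes -> [(2, 17), (2, 22), (2, 25), (2, 30), (3, 17), (3, 22), (3, 25), (3, 30)]
Unfold 3 (reflect across v@16): 16 holes -> [(2, 1), (2, 6), (2, 9), (2, 14), (2, 17), (2, 22), (2, 25), (2, 30), (3, 1), (3, 6), (3, 9), (3, 14), (3, 17), (3, 22), (3, 25), (3, 30)]
Holes: [(2, 1), (2, 6), (2, 9), (2, 14), (2, 17), (2, 22), (2, 25), (2, 30), (3, 1), (3, 6), (3, 9), (3, 14), (3, 17), (3, 22), (3, 25), (3, 30)]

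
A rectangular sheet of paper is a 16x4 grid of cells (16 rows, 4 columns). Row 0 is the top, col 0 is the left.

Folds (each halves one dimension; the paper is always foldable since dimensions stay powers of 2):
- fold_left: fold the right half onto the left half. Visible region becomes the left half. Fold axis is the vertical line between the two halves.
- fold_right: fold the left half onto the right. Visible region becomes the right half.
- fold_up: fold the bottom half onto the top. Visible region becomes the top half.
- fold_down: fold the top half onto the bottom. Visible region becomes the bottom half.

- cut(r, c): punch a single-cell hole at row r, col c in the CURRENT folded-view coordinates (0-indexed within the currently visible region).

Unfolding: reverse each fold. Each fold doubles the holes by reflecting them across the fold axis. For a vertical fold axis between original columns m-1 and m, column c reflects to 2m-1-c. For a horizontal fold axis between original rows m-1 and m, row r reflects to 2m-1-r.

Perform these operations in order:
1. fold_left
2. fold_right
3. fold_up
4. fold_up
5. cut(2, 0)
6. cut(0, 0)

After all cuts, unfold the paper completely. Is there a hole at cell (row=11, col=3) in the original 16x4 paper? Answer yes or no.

Answer: no

Derivation:
Op 1 fold_left: fold axis v@2; visible region now rows[0,16) x cols[0,2) = 16x2
Op 2 fold_right: fold axis v@1; visible region now rows[0,16) x cols[1,2) = 16x1
Op 3 fold_up: fold axis h@8; visible region now rows[0,8) x cols[1,2) = 8x1
Op 4 fold_up: fold axis h@4; visible region now rows[0,4) x cols[1,2) = 4x1
Op 5 cut(2, 0): punch at orig (2,1); cuts so far [(2, 1)]; region rows[0,4) x cols[1,2) = 4x1
Op 6 cut(0, 0): punch at orig (0,1); cuts so far [(0, 1), (2, 1)]; region rows[0,4) x cols[1,2) = 4x1
Unfold 1 (reflect across h@4): 4 holes -> [(0, 1), (2, 1), (5, 1), (7, 1)]
Unfold 2 (reflect across h@8): 8 holes -> [(0, 1), (2, 1), (5, 1), (7, 1), (8, 1), (10, 1), (13, 1), (15, 1)]
Unfold 3 (reflect across v@1): 16 holes -> [(0, 0), (0, 1), (2, 0), (2, 1), (5, 0), (5, 1), (7, 0), (7, 1), (8, 0), (8, 1), (10, 0), (10, 1), (13, 0), (13, 1), (15, 0), (15, 1)]
Unfold 4 (reflect across v@2): 32 holes -> [(0, 0), (0, 1), (0, 2), (0, 3), (2, 0), (2, 1), (2, 2), (2, 3), (5, 0), (5, 1), (5, 2), (5, 3), (7, 0), (7, 1), (7, 2), (7, 3), (8, 0), (8, 1), (8, 2), (8, 3), (10, 0), (10, 1), (10, 2), (10, 3), (13, 0), (13, 1), (13, 2), (13, 3), (15, 0), (15, 1), (15, 2), (15, 3)]
Holes: [(0, 0), (0, 1), (0, 2), (0, 3), (2, 0), (2, 1), (2, 2), (2, 3), (5, 0), (5, 1), (5, 2), (5, 3), (7, 0), (7, 1), (7, 2), (7, 3), (8, 0), (8, 1), (8, 2), (8, 3), (10, 0), (10, 1), (10, 2), (10, 3), (13, 0), (13, 1), (13, 2), (13, 3), (15, 0), (15, 1), (15, 2), (15, 3)]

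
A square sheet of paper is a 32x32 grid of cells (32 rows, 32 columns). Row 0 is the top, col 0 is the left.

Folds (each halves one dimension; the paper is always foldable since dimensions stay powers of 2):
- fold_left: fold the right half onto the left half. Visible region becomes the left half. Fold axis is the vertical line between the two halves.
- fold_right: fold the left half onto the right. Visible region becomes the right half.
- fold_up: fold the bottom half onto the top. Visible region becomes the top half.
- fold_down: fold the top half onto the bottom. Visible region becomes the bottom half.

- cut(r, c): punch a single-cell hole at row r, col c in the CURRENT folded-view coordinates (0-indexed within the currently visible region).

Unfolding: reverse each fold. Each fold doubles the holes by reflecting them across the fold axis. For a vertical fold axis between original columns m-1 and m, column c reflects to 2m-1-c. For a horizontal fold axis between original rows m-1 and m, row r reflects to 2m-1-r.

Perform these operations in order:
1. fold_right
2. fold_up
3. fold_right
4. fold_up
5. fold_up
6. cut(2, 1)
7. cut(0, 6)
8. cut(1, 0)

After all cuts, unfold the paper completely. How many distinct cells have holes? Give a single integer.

Answer: 96

Derivation:
Op 1 fold_right: fold axis v@16; visible region now rows[0,32) x cols[16,32) = 32x16
Op 2 fold_up: fold axis h@16; visible region now rows[0,16) x cols[16,32) = 16x16
Op 3 fold_right: fold axis v@24; visible region now rows[0,16) x cols[24,32) = 16x8
Op 4 fold_up: fold axis h@8; visible region now rows[0,8) x cols[24,32) = 8x8
Op 5 fold_up: fold axis h@4; visible region now rows[0,4) x cols[24,32) = 4x8
Op 6 cut(2, 1): punch at orig (2,25); cuts so far [(2, 25)]; region rows[0,4) x cols[24,32) = 4x8
Op 7 cut(0, 6): punch at orig (0,30); cuts so far [(0, 30), (2, 25)]; region rows[0,4) x cols[24,32) = 4x8
Op 8 cut(1, 0): punch at orig (1,24); cuts so far [(0, 30), (1, 24), (2, 25)]; region rows[0,4) x cols[24,32) = 4x8
Unfold 1 (reflect across h@4): 6 holes -> [(0, 30), (1, 24), (2, 25), (5, 25), (6, 24), (7, 30)]
Unfold 2 (reflect across h@8): 12 holes -> [(0, 30), (1, 24), (2, 25), (5, 25), (6, 24), (7, 30), (8, 30), (9, 24), (10, 25), (13, 25), (14, 24), (15, 30)]
Unfold 3 (reflect across v@24): 24 holes -> [(0, 17), (0, 30), (1, 23), (1, 24), (2, 22), (2, 25), (5, 22), (5, 25), (6, 23), (6, 24), (7, 17), (7, 30), (8, 17), (8, 30), (9, 23), (9, 24), (10, 22), (10, 25), (13, 22), (13, 25), (14, 23), (14, 24), (15, 17), (15, 30)]
Unfold 4 (reflect across h@16): 48 holes -> [(0, 17), (0, 30), (1, 23), (1, 24), (2, 22), (2, 25), (5, 22), (5, 25), (6, 23), (6, 24), (7, 17), (7, 30), (8, 17), (8, 30), (9, 23), (9, 24), (10, 22), (10, 25), (13, 22), (13, 25), (14, 23), (14, 24), (15, 17), (15, 30), (16, 17), (16, 30), (17, 23), (17, 24), (18, 22), (18, 25), (21, 22), (21, 25), (22, 23), (22, 24), (23, 17), (23, 30), (24, 17), (24, 30), (25, 23), (25, 24), (26, 22), (26, 25), (29, 22), (29, 25), (30, 23), (30, 24), (31, 17), (31, 30)]
Unfold 5 (reflect across v@16): 96 holes -> [(0, 1), (0, 14), (0, 17), (0, 30), (1, 7), (1, 8), (1, 23), (1, 24), (2, 6), (2, 9), (2, 22), (2, 25), (5, 6), (5, 9), (5, 22), (5, 25), (6, 7), (6, 8), (6, 23), (6, 24), (7, 1), (7, 14), (7, 17), (7, 30), (8, 1), (8, 14), (8, 17), (8, 30), (9, 7), (9, 8), (9, 23), (9, 24), (10, 6), (10, 9), (10, 22), (10, 25), (13, 6), (13, 9), (13, 22), (13, 25), (14, 7), (14, 8), (14, 23), (14, 24), (15, 1), (15, 14), (15, 17), (15, 30), (16, 1), (16, 14), (16, 17), (16, 30), (17, 7), (17, 8), (17, 23), (17, 24), (18, 6), (18, 9), (18, 22), (18, 25), (21, 6), (21, 9), (21, 22), (21, 25), (22, 7), (22, 8), (22, 23), (22, 24), (23, 1), (23, 14), (23, 17), (23, 30), (24, 1), (24, 14), (24, 17), (24, 30), (25, 7), (25, 8), (25, 23), (25, 24), (26, 6), (26, 9), (26, 22), (26, 25), (29, 6), (29, 9), (29, 22), (29, 25), (30, 7), (30, 8), (30, 23), (30, 24), (31, 1), (31, 14), (31, 17), (31, 30)]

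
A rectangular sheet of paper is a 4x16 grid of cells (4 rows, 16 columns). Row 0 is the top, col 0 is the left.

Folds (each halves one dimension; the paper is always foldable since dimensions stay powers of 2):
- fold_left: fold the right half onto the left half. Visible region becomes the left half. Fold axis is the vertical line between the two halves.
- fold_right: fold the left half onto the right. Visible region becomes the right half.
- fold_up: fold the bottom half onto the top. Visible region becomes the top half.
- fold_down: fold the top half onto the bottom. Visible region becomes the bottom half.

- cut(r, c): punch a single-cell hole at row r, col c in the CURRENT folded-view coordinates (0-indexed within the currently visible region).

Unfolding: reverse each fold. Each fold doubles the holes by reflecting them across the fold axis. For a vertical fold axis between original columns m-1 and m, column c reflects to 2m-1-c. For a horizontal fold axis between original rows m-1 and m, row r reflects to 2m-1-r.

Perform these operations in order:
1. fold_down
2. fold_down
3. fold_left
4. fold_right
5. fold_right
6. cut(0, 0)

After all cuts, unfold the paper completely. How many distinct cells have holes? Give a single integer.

Op 1 fold_down: fold axis h@2; visible region now rows[2,4) x cols[0,16) = 2x16
Op 2 fold_down: fold axis h@3; visible region now rows[3,4) x cols[0,16) = 1x16
Op 3 fold_left: fold axis v@8; visible region now rows[3,4) x cols[0,8) = 1x8
Op 4 fold_right: fold axis v@4; visible region now rows[3,4) x cols[4,8) = 1x4
Op 5 fold_right: fold axis v@6; visible region now rows[3,4) x cols[6,8) = 1x2
Op 6 cut(0, 0): punch at orig (3,6); cuts so far [(3, 6)]; region rows[3,4) x cols[6,8) = 1x2
Unfold 1 (reflect across v@6): 2 holes -> [(3, 5), (3, 6)]
Unfold 2 (reflect across v@4): 4 holes -> [(3, 1), (3, 2), (3, 5), (3, 6)]
Unfold 3 (reflect across v@8): 8 holes -> [(3, 1), (3, 2), (3, 5), (3, 6), (3, 9), (3, 10), (3, 13), (3, 14)]
Unfold 4 (reflect across h@3): 16 holes -> [(2, 1), (2, 2), (2, 5), (2, 6), (2, 9), (2, 10), (2, 13), (2, 14), (3, 1), (3, 2), (3, 5), (3, 6), (3, 9), (3, 10), (3, 13), (3, 14)]
Unfold 5 (reflect across h@2): 32 holes -> [(0, 1), (0, 2), (0, 5), (0, 6), (0, 9), (0, 10), (0, 13), (0, 14), (1, 1), (1, 2), (1, 5), (1, 6), (1, 9), (1, 10), (1, 13), (1, 14), (2, 1), (2, 2), (2, 5), (2, 6), (2, 9), (2, 10), (2, 13), (2, 14), (3, 1), (3, 2), (3, 5), (3, 6), (3, 9), (3, 10), (3, 13), (3, 14)]

Answer: 32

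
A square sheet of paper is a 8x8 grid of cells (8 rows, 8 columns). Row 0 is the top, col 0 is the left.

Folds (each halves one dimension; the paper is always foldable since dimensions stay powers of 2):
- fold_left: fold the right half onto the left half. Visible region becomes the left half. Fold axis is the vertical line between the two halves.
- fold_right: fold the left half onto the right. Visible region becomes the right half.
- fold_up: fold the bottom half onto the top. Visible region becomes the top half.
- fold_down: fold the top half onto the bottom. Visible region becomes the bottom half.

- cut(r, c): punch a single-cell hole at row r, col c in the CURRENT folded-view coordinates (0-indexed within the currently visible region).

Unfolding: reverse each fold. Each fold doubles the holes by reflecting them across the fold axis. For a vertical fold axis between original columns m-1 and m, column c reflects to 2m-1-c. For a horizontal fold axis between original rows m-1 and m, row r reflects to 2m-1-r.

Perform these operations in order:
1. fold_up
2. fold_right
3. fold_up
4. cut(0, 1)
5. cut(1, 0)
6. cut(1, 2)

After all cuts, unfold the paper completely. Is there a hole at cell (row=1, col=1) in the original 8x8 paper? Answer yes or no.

Op 1 fold_up: fold axis h@4; visible region now rows[0,4) x cols[0,8) = 4x8
Op 2 fold_right: fold axis v@4; visible region now rows[0,4) x cols[4,8) = 4x4
Op 3 fold_up: fold axis h@2; visible region now rows[0,2) x cols[4,8) = 2x4
Op 4 cut(0, 1): punch at orig (0,5); cuts so far [(0, 5)]; region rows[0,2) x cols[4,8) = 2x4
Op 5 cut(1, 0): punch at orig (1,4); cuts so far [(0, 5), (1, 4)]; region rows[0,2) x cols[4,8) = 2x4
Op 6 cut(1, 2): punch at orig (1,6); cuts so far [(0, 5), (1, 4), (1, 6)]; region rows[0,2) x cols[4,8) = 2x4
Unfold 1 (reflect across h@2): 6 holes -> [(0, 5), (1, 4), (1, 6), (2, 4), (2, 6), (3, 5)]
Unfold 2 (reflect across v@4): 12 holes -> [(0, 2), (0, 5), (1, 1), (1, 3), (1, 4), (1, 6), (2, 1), (2, 3), (2, 4), (2, 6), (3, 2), (3, 5)]
Unfold 3 (reflect across h@4): 24 holes -> [(0, 2), (0, 5), (1, 1), (1, 3), (1, 4), (1, 6), (2, 1), (2, 3), (2, 4), (2, 6), (3, 2), (3, 5), (4, 2), (4, 5), (5, 1), (5, 3), (5, 4), (5, 6), (6, 1), (6, 3), (6, 4), (6, 6), (7, 2), (7, 5)]
Holes: [(0, 2), (0, 5), (1, 1), (1, 3), (1, 4), (1, 6), (2, 1), (2, 3), (2, 4), (2, 6), (3, 2), (3, 5), (4, 2), (4, 5), (5, 1), (5, 3), (5, 4), (5, 6), (6, 1), (6, 3), (6, 4), (6, 6), (7, 2), (7, 5)]

Answer: yes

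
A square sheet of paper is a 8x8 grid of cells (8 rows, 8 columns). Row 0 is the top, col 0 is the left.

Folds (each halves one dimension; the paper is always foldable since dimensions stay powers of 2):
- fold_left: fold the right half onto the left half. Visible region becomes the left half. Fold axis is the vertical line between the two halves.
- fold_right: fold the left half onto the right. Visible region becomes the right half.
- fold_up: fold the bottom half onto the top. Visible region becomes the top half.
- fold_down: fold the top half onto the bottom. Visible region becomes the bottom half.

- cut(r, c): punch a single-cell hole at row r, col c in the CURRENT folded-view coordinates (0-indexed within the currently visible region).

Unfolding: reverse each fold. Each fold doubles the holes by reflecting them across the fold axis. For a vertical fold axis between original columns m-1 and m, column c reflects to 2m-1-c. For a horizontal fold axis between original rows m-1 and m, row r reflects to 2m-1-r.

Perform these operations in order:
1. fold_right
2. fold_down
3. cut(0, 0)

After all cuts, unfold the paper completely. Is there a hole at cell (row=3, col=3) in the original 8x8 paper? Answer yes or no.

Op 1 fold_right: fold axis v@4; visible region now rows[0,8) x cols[4,8) = 8x4
Op 2 fold_down: fold axis h@4; visible region now rows[4,8) x cols[4,8) = 4x4
Op 3 cut(0, 0): punch at orig (4,4); cuts so far [(4, 4)]; region rows[4,8) x cols[4,8) = 4x4
Unfold 1 (reflect across h@4): 2 holes -> [(3, 4), (4, 4)]
Unfold 2 (reflect across v@4): 4 holes -> [(3, 3), (3, 4), (4, 3), (4, 4)]
Holes: [(3, 3), (3, 4), (4, 3), (4, 4)]

Answer: yes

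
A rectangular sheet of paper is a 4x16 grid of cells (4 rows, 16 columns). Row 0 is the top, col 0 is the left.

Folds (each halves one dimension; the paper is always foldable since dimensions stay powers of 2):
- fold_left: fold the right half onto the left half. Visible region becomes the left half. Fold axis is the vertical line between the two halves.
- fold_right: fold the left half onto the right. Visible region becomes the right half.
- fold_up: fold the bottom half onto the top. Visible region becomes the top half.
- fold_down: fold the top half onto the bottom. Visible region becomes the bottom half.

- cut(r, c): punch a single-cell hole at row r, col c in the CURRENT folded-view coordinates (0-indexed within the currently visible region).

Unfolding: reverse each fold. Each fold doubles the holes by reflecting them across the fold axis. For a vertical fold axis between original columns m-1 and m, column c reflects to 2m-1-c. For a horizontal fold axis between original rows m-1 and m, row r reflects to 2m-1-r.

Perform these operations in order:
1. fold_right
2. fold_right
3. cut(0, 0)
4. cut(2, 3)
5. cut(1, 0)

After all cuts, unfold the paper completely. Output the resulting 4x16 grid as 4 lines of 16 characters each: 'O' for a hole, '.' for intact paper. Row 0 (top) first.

Answer: ...OO......OO...
...OO......OO...
O......OO......O
................

Derivation:
Op 1 fold_right: fold axis v@8; visible region now rows[0,4) x cols[8,16) = 4x8
Op 2 fold_right: fold axis v@12; visible region now rows[0,4) x cols[12,16) = 4x4
Op 3 cut(0, 0): punch at orig (0,12); cuts so far [(0, 12)]; region rows[0,4) x cols[12,16) = 4x4
Op 4 cut(2, 3): punch at orig (2,15); cuts so far [(0, 12), (2, 15)]; region rows[0,4) x cols[12,16) = 4x4
Op 5 cut(1, 0): punch at orig (1,12); cuts so far [(0, 12), (1, 12), (2, 15)]; region rows[0,4) x cols[12,16) = 4x4
Unfold 1 (reflect across v@12): 6 holes -> [(0, 11), (0, 12), (1, 11), (1, 12), (2, 8), (2, 15)]
Unfold 2 (reflect across v@8): 12 holes -> [(0, 3), (0, 4), (0, 11), (0, 12), (1, 3), (1, 4), (1, 11), (1, 12), (2, 0), (2, 7), (2, 8), (2, 15)]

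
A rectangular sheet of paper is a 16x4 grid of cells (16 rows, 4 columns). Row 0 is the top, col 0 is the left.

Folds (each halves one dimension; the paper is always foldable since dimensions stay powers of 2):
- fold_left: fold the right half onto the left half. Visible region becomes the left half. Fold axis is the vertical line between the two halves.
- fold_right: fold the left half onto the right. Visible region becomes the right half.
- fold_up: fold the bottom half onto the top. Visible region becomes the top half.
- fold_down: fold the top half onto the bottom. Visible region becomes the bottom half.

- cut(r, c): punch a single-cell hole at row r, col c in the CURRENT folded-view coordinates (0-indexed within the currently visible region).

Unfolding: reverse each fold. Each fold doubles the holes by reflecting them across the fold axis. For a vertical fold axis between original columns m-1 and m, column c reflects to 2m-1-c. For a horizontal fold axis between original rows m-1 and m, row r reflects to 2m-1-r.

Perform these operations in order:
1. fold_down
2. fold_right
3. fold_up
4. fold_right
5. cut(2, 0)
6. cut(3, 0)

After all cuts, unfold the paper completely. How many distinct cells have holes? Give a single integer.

Answer: 32

Derivation:
Op 1 fold_down: fold axis h@8; visible region now rows[8,16) x cols[0,4) = 8x4
Op 2 fold_right: fold axis v@2; visible region now rows[8,16) x cols[2,4) = 8x2
Op 3 fold_up: fold axis h@12; visible region now rows[8,12) x cols[2,4) = 4x2
Op 4 fold_right: fold axis v@3; visible region now rows[8,12) x cols[3,4) = 4x1
Op 5 cut(2, 0): punch at orig (10,3); cuts so far [(10, 3)]; region rows[8,12) x cols[3,4) = 4x1
Op 6 cut(3, 0): punch at orig (11,3); cuts so far [(10, 3), (11, 3)]; region rows[8,12) x cols[3,4) = 4x1
Unfold 1 (reflect across v@3): 4 holes -> [(10, 2), (10, 3), (11, 2), (11, 3)]
Unfold 2 (reflect across h@12): 8 holes -> [(10, 2), (10, 3), (11, 2), (11, 3), (12, 2), (12, 3), (13, 2), (13, 3)]
Unfold 3 (reflect across v@2): 16 holes -> [(10, 0), (10, 1), (10, 2), (10, 3), (11, 0), (11, 1), (11, 2), (11, 3), (12, 0), (12, 1), (12, 2), (12, 3), (13, 0), (13, 1), (13, 2), (13, 3)]
Unfold 4 (reflect across h@8): 32 holes -> [(2, 0), (2, 1), (2, 2), (2, 3), (3, 0), (3, 1), (3, 2), (3, 3), (4, 0), (4, 1), (4, 2), (4, 3), (5, 0), (5, 1), (5, 2), (5, 3), (10, 0), (10, 1), (10, 2), (10, 3), (11, 0), (11, 1), (11, 2), (11, 3), (12, 0), (12, 1), (12, 2), (12, 3), (13, 0), (13, 1), (13, 2), (13, 3)]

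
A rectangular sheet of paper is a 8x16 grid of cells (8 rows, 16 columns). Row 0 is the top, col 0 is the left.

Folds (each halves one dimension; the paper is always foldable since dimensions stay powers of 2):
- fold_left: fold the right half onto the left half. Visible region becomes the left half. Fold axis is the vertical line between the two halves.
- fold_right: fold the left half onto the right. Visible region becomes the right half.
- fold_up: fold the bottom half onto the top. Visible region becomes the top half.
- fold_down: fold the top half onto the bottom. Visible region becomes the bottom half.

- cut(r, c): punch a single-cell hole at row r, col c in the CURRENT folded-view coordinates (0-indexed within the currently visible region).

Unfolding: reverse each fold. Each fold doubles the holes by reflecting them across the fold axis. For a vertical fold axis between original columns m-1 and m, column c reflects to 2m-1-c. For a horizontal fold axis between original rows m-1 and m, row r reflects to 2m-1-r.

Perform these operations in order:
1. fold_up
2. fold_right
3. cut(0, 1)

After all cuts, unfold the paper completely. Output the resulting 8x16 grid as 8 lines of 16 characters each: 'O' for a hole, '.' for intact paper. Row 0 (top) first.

Op 1 fold_up: fold axis h@4; visible region now rows[0,4) x cols[0,16) = 4x16
Op 2 fold_right: fold axis v@8; visible region now rows[0,4) x cols[8,16) = 4x8
Op 3 cut(0, 1): punch at orig (0,9); cuts so far [(0, 9)]; region rows[0,4) x cols[8,16) = 4x8
Unfold 1 (reflect across v@8): 2 holes -> [(0, 6), (0, 9)]
Unfold 2 (reflect across h@4): 4 holes -> [(0, 6), (0, 9), (7, 6), (7, 9)]

Answer: ......O..O......
................
................
................
................
................
................
......O..O......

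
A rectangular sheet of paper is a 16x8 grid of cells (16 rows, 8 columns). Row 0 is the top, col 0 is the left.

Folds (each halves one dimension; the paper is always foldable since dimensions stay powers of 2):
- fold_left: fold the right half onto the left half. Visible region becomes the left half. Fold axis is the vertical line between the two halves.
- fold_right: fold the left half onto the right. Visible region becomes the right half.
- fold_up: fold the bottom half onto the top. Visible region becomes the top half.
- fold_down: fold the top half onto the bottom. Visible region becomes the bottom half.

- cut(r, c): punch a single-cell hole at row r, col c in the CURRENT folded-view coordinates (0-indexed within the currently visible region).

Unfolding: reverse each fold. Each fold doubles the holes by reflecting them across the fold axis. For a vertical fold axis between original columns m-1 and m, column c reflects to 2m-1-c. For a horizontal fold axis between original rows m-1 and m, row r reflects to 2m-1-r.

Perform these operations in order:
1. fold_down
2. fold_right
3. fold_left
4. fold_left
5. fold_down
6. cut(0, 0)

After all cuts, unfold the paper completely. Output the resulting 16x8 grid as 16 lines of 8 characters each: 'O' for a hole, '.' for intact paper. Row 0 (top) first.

Op 1 fold_down: fold axis h@8; visible region now rows[8,16) x cols[0,8) = 8x8
Op 2 fold_right: fold axis v@4; visible region now rows[8,16) x cols[4,8) = 8x4
Op 3 fold_left: fold axis v@6; visible region now rows[8,16) x cols[4,6) = 8x2
Op 4 fold_left: fold axis v@5; visible region now rows[8,16) x cols[4,5) = 8x1
Op 5 fold_down: fold axis h@12; visible region now rows[12,16) x cols[4,5) = 4x1
Op 6 cut(0, 0): punch at orig (12,4); cuts so far [(12, 4)]; region rows[12,16) x cols[4,5) = 4x1
Unfold 1 (reflect across h@12): 2 holes -> [(11, 4), (12, 4)]
Unfold 2 (reflect across v@5): 4 holes -> [(11, 4), (11, 5), (12, 4), (12, 5)]
Unfold 3 (reflect across v@6): 8 holes -> [(11, 4), (11, 5), (11, 6), (11, 7), (12, 4), (12, 5), (12, 6), (12, 7)]
Unfold 4 (reflect across v@4): 16 holes -> [(11, 0), (11, 1), (11, 2), (11, 3), (11, 4), (11, 5), (11, 6), (11, 7), (12, 0), (12, 1), (12, 2), (12, 3), (12, 4), (12, 5), (12, 6), (12, 7)]
Unfold 5 (reflect across h@8): 32 holes -> [(3, 0), (3, 1), (3, 2), (3, 3), (3, 4), (3, 5), (3, 6), (3, 7), (4, 0), (4, 1), (4, 2), (4, 3), (4, 4), (4, 5), (4, 6), (4, 7), (11, 0), (11, 1), (11, 2), (11, 3), (11, 4), (11, 5), (11, 6), (11, 7), (12, 0), (12, 1), (12, 2), (12, 3), (12, 4), (12, 5), (12, 6), (12, 7)]

Answer: ........
........
........
OOOOOOOO
OOOOOOOO
........
........
........
........
........
........
OOOOOOOO
OOOOOOOO
........
........
........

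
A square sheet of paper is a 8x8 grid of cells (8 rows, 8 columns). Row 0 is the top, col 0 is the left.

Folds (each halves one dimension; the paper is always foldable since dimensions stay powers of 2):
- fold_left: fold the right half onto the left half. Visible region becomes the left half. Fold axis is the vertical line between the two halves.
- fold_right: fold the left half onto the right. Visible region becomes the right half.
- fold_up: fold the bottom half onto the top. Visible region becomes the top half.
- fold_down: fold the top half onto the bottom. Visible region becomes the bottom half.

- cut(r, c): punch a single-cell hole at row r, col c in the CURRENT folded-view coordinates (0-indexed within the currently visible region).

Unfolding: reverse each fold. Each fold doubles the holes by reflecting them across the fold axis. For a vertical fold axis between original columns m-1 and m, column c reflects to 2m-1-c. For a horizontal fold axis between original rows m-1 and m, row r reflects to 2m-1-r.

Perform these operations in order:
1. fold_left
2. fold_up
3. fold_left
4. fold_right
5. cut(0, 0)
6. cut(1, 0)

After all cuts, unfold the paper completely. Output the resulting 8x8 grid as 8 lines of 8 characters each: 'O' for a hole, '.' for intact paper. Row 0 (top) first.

Answer: OOOOOOOO
OOOOOOOO
........
........
........
........
OOOOOOOO
OOOOOOOO

Derivation:
Op 1 fold_left: fold axis v@4; visible region now rows[0,8) x cols[0,4) = 8x4
Op 2 fold_up: fold axis h@4; visible region now rows[0,4) x cols[0,4) = 4x4
Op 3 fold_left: fold axis v@2; visible region now rows[0,4) x cols[0,2) = 4x2
Op 4 fold_right: fold axis v@1; visible region now rows[0,4) x cols[1,2) = 4x1
Op 5 cut(0, 0): punch at orig (0,1); cuts so far [(0, 1)]; region rows[0,4) x cols[1,2) = 4x1
Op 6 cut(1, 0): punch at orig (1,1); cuts so far [(0, 1), (1, 1)]; region rows[0,4) x cols[1,2) = 4x1
Unfold 1 (reflect across v@1): 4 holes -> [(0, 0), (0, 1), (1, 0), (1, 1)]
Unfold 2 (reflect across v@2): 8 holes -> [(0, 0), (0, 1), (0, 2), (0, 3), (1, 0), (1, 1), (1, 2), (1, 3)]
Unfold 3 (reflect across h@4): 16 holes -> [(0, 0), (0, 1), (0, 2), (0, 3), (1, 0), (1, 1), (1, 2), (1, 3), (6, 0), (6, 1), (6, 2), (6, 3), (7, 0), (7, 1), (7, 2), (7, 3)]
Unfold 4 (reflect across v@4): 32 holes -> [(0, 0), (0, 1), (0, 2), (0, 3), (0, 4), (0, 5), (0, 6), (0, 7), (1, 0), (1, 1), (1, 2), (1, 3), (1, 4), (1, 5), (1, 6), (1, 7), (6, 0), (6, 1), (6, 2), (6, 3), (6, 4), (6, 5), (6, 6), (6, 7), (7, 0), (7, 1), (7, 2), (7, 3), (7, 4), (7, 5), (7, 6), (7, 7)]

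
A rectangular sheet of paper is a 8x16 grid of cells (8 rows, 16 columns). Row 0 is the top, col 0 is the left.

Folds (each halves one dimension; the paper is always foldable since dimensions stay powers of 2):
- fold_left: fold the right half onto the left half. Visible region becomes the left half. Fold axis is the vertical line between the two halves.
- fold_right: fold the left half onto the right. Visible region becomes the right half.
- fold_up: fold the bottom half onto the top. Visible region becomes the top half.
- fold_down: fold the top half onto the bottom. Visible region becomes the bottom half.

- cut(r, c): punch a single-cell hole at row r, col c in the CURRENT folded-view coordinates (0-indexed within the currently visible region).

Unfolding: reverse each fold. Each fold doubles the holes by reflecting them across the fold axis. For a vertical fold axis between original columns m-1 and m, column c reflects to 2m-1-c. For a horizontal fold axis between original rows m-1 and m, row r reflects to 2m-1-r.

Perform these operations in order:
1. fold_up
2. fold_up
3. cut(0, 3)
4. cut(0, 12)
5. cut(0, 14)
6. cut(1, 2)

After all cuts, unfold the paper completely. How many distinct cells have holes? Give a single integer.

Answer: 16

Derivation:
Op 1 fold_up: fold axis h@4; visible region now rows[0,4) x cols[0,16) = 4x16
Op 2 fold_up: fold axis h@2; visible region now rows[0,2) x cols[0,16) = 2x16
Op 3 cut(0, 3): punch at orig (0,3); cuts so far [(0, 3)]; region rows[0,2) x cols[0,16) = 2x16
Op 4 cut(0, 12): punch at orig (0,12); cuts so far [(0, 3), (0, 12)]; region rows[0,2) x cols[0,16) = 2x16
Op 5 cut(0, 14): punch at orig (0,14); cuts so far [(0, 3), (0, 12), (0, 14)]; region rows[0,2) x cols[0,16) = 2x16
Op 6 cut(1, 2): punch at orig (1,2); cuts so far [(0, 3), (0, 12), (0, 14), (1, 2)]; region rows[0,2) x cols[0,16) = 2x16
Unfold 1 (reflect across h@2): 8 holes -> [(0, 3), (0, 12), (0, 14), (1, 2), (2, 2), (3, 3), (3, 12), (3, 14)]
Unfold 2 (reflect across h@4): 16 holes -> [(0, 3), (0, 12), (0, 14), (1, 2), (2, 2), (3, 3), (3, 12), (3, 14), (4, 3), (4, 12), (4, 14), (5, 2), (6, 2), (7, 3), (7, 12), (7, 14)]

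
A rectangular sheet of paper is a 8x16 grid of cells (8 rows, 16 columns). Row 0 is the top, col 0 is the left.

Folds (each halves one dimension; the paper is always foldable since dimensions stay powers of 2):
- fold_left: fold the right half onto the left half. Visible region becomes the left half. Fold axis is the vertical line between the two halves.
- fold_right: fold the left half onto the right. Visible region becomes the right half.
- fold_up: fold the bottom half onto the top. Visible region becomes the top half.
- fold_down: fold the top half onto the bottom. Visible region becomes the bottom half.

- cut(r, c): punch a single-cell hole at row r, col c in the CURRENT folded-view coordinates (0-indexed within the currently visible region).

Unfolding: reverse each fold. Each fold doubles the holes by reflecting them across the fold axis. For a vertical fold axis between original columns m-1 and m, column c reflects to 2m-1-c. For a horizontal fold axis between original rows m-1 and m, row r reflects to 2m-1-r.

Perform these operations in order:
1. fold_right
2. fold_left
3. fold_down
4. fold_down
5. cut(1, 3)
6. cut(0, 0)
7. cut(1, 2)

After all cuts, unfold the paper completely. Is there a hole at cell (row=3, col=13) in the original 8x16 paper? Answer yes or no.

Answer: yes

Derivation:
Op 1 fold_right: fold axis v@8; visible region now rows[0,8) x cols[8,16) = 8x8
Op 2 fold_left: fold axis v@12; visible region now rows[0,8) x cols[8,12) = 8x4
Op 3 fold_down: fold axis h@4; visible region now rows[4,8) x cols[8,12) = 4x4
Op 4 fold_down: fold axis h@6; visible region now rows[6,8) x cols[8,12) = 2x4
Op 5 cut(1, 3): punch at orig (7,11); cuts so far [(7, 11)]; region rows[6,8) x cols[8,12) = 2x4
Op 6 cut(0, 0): punch at orig (6,8); cuts so far [(6, 8), (7, 11)]; region rows[6,8) x cols[8,12) = 2x4
Op 7 cut(1, 2): punch at orig (7,10); cuts so far [(6, 8), (7, 10), (7, 11)]; region rows[6,8) x cols[8,12) = 2x4
Unfold 1 (reflect across h@6): 6 holes -> [(4, 10), (4, 11), (5, 8), (6, 8), (7, 10), (7, 11)]
Unfold 2 (reflect across h@4): 12 holes -> [(0, 10), (0, 11), (1, 8), (2, 8), (3, 10), (3, 11), (4, 10), (4, 11), (5, 8), (6, 8), (7, 10), (7, 11)]
Unfold 3 (reflect across v@12): 24 holes -> [(0, 10), (0, 11), (0, 12), (0, 13), (1, 8), (1, 15), (2, 8), (2, 15), (3, 10), (3, 11), (3, 12), (3, 13), (4, 10), (4, 11), (4, 12), (4, 13), (5, 8), (5, 15), (6, 8), (6, 15), (7, 10), (7, 11), (7, 12), (7, 13)]
Unfold 4 (reflect across v@8): 48 holes -> [(0, 2), (0, 3), (0, 4), (0, 5), (0, 10), (0, 11), (0, 12), (0, 13), (1, 0), (1, 7), (1, 8), (1, 15), (2, 0), (2, 7), (2, 8), (2, 15), (3, 2), (3, 3), (3, 4), (3, 5), (3, 10), (3, 11), (3, 12), (3, 13), (4, 2), (4, 3), (4, 4), (4, 5), (4, 10), (4, 11), (4, 12), (4, 13), (5, 0), (5, 7), (5, 8), (5, 15), (6, 0), (6, 7), (6, 8), (6, 15), (7, 2), (7, 3), (7, 4), (7, 5), (7, 10), (7, 11), (7, 12), (7, 13)]
Holes: [(0, 2), (0, 3), (0, 4), (0, 5), (0, 10), (0, 11), (0, 12), (0, 13), (1, 0), (1, 7), (1, 8), (1, 15), (2, 0), (2, 7), (2, 8), (2, 15), (3, 2), (3, 3), (3, 4), (3, 5), (3, 10), (3, 11), (3, 12), (3, 13), (4, 2), (4, 3), (4, 4), (4, 5), (4, 10), (4, 11), (4, 12), (4, 13), (5, 0), (5, 7), (5, 8), (5, 15), (6, 0), (6, 7), (6, 8), (6, 15), (7, 2), (7, 3), (7, 4), (7, 5), (7, 10), (7, 11), (7, 12), (7, 13)]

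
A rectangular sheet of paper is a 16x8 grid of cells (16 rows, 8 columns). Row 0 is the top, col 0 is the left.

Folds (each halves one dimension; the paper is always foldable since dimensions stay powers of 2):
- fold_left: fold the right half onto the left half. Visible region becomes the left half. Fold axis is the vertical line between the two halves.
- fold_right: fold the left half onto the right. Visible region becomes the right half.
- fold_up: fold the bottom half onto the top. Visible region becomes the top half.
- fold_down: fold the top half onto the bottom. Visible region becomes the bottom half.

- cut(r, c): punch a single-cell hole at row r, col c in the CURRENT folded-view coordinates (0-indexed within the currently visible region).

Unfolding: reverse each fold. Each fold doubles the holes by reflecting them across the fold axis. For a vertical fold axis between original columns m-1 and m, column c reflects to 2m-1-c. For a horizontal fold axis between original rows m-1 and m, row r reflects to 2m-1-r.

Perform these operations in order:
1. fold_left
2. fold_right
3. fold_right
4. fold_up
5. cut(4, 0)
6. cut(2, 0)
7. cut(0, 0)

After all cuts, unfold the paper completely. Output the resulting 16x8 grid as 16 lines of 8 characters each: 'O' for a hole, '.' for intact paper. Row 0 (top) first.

Answer: OOOOOOOO
........
OOOOOOOO
........
OOOOOOOO
........
........
........
........
........
........
OOOOOOOO
........
OOOOOOOO
........
OOOOOOOO

Derivation:
Op 1 fold_left: fold axis v@4; visible region now rows[0,16) x cols[0,4) = 16x4
Op 2 fold_right: fold axis v@2; visible region now rows[0,16) x cols[2,4) = 16x2
Op 3 fold_right: fold axis v@3; visible region now rows[0,16) x cols[3,4) = 16x1
Op 4 fold_up: fold axis h@8; visible region now rows[0,8) x cols[3,4) = 8x1
Op 5 cut(4, 0): punch at orig (4,3); cuts so far [(4, 3)]; region rows[0,8) x cols[3,4) = 8x1
Op 6 cut(2, 0): punch at orig (2,3); cuts so far [(2, 3), (4, 3)]; region rows[0,8) x cols[3,4) = 8x1
Op 7 cut(0, 0): punch at orig (0,3); cuts so far [(0, 3), (2, 3), (4, 3)]; region rows[0,8) x cols[3,4) = 8x1
Unfold 1 (reflect across h@8): 6 holes -> [(0, 3), (2, 3), (4, 3), (11, 3), (13, 3), (15, 3)]
Unfold 2 (reflect across v@3): 12 holes -> [(0, 2), (0, 3), (2, 2), (2, 3), (4, 2), (4, 3), (11, 2), (11, 3), (13, 2), (13, 3), (15, 2), (15, 3)]
Unfold 3 (reflect across v@2): 24 holes -> [(0, 0), (0, 1), (0, 2), (0, 3), (2, 0), (2, 1), (2, 2), (2, 3), (4, 0), (4, 1), (4, 2), (4, 3), (11, 0), (11, 1), (11, 2), (11, 3), (13, 0), (13, 1), (13, 2), (13, 3), (15, 0), (15, 1), (15, 2), (15, 3)]
Unfold 4 (reflect across v@4): 48 holes -> [(0, 0), (0, 1), (0, 2), (0, 3), (0, 4), (0, 5), (0, 6), (0, 7), (2, 0), (2, 1), (2, 2), (2, 3), (2, 4), (2, 5), (2, 6), (2, 7), (4, 0), (4, 1), (4, 2), (4, 3), (4, 4), (4, 5), (4, 6), (4, 7), (11, 0), (11, 1), (11, 2), (11, 3), (11, 4), (11, 5), (11, 6), (11, 7), (13, 0), (13, 1), (13, 2), (13, 3), (13, 4), (13, 5), (13, 6), (13, 7), (15, 0), (15, 1), (15, 2), (15, 3), (15, 4), (15, 5), (15, 6), (15, 7)]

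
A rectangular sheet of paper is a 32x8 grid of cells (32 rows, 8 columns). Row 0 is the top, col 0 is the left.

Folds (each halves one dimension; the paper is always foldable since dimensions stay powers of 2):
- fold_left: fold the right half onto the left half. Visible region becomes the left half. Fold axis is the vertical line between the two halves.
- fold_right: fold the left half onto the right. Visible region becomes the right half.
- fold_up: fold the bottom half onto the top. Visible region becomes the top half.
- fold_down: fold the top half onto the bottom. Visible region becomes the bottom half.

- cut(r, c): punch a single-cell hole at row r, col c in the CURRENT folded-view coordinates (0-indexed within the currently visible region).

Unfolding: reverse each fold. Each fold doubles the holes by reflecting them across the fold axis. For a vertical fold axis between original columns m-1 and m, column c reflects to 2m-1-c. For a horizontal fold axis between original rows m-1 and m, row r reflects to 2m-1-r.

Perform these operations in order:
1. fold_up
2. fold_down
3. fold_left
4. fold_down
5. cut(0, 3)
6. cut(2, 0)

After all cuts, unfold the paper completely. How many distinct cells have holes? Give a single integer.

Answer: 32

Derivation:
Op 1 fold_up: fold axis h@16; visible region now rows[0,16) x cols[0,8) = 16x8
Op 2 fold_down: fold axis h@8; visible region now rows[8,16) x cols[0,8) = 8x8
Op 3 fold_left: fold axis v@4; visible region now rows[8,16) x cols[0,4) = 8x4
Op 4 fold_down: fold axis h@12; visible region now rows[12,16) x cols[0,4) = 4x4
Op 5 cut(0, 3): punch at orig (12,3); cuts so far [(12, 3)]; region rows[12,16) x cols[0,4) = 4x4
Op 6 cut(2, 0): punch at orig (14,0); cuts so far [(12, 3), (14, 0)]; region rows[12,16) x cols[0,4) = 4x4
Unfold 1 (reflect across h@12): 4 holes -> [(9, 0), (11, 3), (12, 3), (14, 0)]
Unfold 2 (reflect across v@4): 8 holes -> [(9, 0), (9, 7), (11, 3), (11, 4), (12, 3), (12, 4), (14, 0), (14, 7)]
Unfold 3 (reflect across h@8): 16 holes -> [(1, 0), (1, 7), (3, 3), (3, 4), (4, 3), (4, 4), (6, 0), (6, 7), (9, 0), (9, 7), (11, 3), (11, 4), (12, 3), (12, 4), (14, 0), (14, 7)]
Unfold 4 (reflect across h@16): 32 holes -> [(1, 0), (1, 7), (3, 3), (3, 4), (4, 3), (4, 4), (6, 0), (6, 7), (9, 0), (9, 7), (11, 3), (11, 4), (12, 3), (12, 4), (14, 0), (14, 7), (17, 0), (17, 7), (19, 3), (19, 4), (20, 3), (20, 4), (22, 0), (22, 7), (25, 0), (25, 7), (27, 3), (27, 4), (28, 3), (28, 4), (30, 0), (30, 7)]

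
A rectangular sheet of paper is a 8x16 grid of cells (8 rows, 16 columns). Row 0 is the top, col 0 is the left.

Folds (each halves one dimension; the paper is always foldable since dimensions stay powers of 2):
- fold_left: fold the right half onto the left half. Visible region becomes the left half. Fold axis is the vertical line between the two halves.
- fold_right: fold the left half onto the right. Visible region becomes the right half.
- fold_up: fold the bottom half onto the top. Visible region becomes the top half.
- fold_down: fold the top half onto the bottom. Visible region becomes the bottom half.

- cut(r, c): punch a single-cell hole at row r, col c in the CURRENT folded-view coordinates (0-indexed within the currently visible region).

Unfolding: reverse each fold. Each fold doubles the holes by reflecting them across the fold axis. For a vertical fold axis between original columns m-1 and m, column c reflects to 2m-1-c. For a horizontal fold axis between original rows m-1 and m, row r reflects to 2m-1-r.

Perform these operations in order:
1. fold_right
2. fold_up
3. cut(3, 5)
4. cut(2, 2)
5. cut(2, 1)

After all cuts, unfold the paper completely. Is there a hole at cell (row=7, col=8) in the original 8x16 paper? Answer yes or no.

Answer: no

Derivation:
Op 1 fold_right: fold axis v@8; visible region now rows[0,8) x cols[8,16) = 8x8
Op 2 fold_up: fold axis h@4; visible region now rows[0,4) x cols[8,16) = 4x8
Op 3 cut(3, 5): punch at orig (3,13); cuts so far [(3, 13)]; region rows[0,4) x cols[8,16) = 4x8
Op 4 cut(2, 2): punch at orig (2,10); cuts so far [(2, 10), (3, 13)]; region rows[0,4) x cols[8,16) = 4x8
Op 5 cut(2, 1): punch at orig (2,9); cuts so far [(2, 9), (2, 10), (3, 13)]; region rows[0,4) x cols[8,16) = 4x8
Unfold 1 (reflect across h@4): 6 holes -> [(2, 9), (2, 10), (3, 13), (4, 13), (5, 9), (5, 10)]
Unfold 2 (reflect across v@8): 12 holes -> [(2, 5), (2, 6), (2, 9), (2, 10), (3, 2), (3, 13), (4, 2), (4, 13), (5, 5), (5, 6), (5, 9), (5, 10)]
Holes: [(2, 5), (2, 6), (2, 9), (2, 10), (3, 2), (3, 13), (4, 2), (4, 13), (5, 5), (5, 6), (5, 9), (5, 10)]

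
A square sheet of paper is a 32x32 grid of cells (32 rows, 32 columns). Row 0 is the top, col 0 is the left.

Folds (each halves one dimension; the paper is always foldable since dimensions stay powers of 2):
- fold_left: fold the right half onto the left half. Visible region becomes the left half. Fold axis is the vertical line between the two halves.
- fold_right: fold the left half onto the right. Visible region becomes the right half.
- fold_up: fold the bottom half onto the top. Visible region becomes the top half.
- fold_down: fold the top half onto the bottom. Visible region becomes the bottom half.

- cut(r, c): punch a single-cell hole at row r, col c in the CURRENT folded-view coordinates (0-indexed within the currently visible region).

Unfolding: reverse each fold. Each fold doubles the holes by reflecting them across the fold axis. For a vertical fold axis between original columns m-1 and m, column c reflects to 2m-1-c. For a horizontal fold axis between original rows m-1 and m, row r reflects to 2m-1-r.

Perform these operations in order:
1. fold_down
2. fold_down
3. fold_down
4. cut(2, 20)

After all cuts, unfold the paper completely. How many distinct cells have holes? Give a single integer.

Answer: 8

Derivation:
Op 1 fold_down: fold axis h@16; visible region now rows[16,32) x cols[0,32) = 16x32
Op 2 fold_down: fold axis h@24; visible region now rows[24,32) x cols[0,32) = 8x32
Op 3 fold_down: fold axis h@28; visible region now rows[28,32) x cols[0,32) = 4x32
Op 4 cut(2, 20): punch at orig (30,20); cuts so far [(30, 20)]; region rows[28,32) x cols[0,32) = 4x32
Unfold 1 (reflect across h@28): 2 holes -> [(25, 20), (30, 20)]
Unfold 2 (reflect across h@24): 4 holes -> [(17, 20), (22, 20), (25, 20), (30, 20)]
Unfold 3 (reflect across h@16): 8 holes -> [(1, 20), (6, 20), (9, 20), (14, 20), (17, 20), (22, 20), (25, 20), (30, 20)]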